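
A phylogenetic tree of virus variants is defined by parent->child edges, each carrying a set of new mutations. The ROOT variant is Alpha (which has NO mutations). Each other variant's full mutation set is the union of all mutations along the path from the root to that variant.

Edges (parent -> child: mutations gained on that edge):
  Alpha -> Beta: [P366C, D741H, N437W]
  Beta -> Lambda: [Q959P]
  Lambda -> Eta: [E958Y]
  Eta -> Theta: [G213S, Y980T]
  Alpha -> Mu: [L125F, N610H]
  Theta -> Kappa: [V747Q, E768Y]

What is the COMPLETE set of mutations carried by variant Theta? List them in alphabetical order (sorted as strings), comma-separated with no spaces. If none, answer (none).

At Alpha: gained [] -> total []
At Beta: gained ['P366C', 'D741H', 'N437W'] -> total ['D741H', 'N437W', 'P366C']
At Lambda: gained ['Q959P'] -> total ['D741H', 'N437W', 'P366C', 'Q959P']
At Eta: gained ['E958Y'] -> total ['D741H', 'E958Y', 'N437W', 'P366C', 'Q959P']
At Theta: gained ['G213S', 'Y980T'] -> total ['D741H', 'E958Y', 'G213S', 'N437W', 'P366C', 'Q959P', 'Y980T']

Answer: D741H,E958Y,G213S,N437W,P366C,Q959P,Y980T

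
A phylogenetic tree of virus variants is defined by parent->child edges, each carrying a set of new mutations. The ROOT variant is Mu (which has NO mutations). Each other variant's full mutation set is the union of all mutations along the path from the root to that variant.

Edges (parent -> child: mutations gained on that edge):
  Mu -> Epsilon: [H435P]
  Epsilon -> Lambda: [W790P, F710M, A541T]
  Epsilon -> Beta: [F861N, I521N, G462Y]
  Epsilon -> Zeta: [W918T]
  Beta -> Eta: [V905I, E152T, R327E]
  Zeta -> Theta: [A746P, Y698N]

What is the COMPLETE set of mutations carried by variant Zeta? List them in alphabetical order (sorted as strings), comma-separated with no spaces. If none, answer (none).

Answer: H435P,W918T

Derivation:
At Mu: gained [] -> total []
At Epsilon: gained ['H435P'] -> total ['H435P']
At Zeta: gained ['W918T'] -> total ['H435P', 'W918T']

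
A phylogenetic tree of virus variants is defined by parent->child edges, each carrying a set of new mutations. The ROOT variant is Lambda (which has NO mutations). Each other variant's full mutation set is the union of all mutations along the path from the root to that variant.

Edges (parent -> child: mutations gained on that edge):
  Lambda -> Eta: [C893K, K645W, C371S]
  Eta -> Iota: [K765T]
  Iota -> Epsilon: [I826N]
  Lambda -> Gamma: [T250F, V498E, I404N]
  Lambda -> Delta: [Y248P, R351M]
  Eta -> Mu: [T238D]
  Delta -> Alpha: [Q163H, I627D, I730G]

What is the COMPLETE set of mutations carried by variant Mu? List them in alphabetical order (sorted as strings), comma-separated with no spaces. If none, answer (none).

At Lambda: gained [] -> total []
At Eta: gained ['C893K', 'K645W', 'C371S'] -> total ['C371S', 'C893K', 'K645W']
At Mu: gained ['T238D'] -> total ['C371S', 'C893K', 'K645W', 'T238D']

Answer: C371S,C893K,K645W,T238D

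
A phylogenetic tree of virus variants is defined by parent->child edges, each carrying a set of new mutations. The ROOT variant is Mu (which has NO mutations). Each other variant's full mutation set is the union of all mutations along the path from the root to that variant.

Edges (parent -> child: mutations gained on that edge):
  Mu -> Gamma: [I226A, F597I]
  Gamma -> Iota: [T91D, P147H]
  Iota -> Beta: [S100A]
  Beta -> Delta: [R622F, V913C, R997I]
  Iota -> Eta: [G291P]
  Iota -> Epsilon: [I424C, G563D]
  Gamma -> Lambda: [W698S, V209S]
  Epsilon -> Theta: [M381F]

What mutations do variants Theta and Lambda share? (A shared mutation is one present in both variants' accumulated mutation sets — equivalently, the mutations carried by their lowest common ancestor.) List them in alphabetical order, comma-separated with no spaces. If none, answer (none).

Accumulating mutations along path to Theta:
  At Mu: gained [] -> total []
  At Gamma: gained ['I226A', 'F597I'] -> total ['F597I', 'I226A']
  At Iota: gained ['T91D', 'P147H'] -> total ['F597I', 'I226A', 'P147H', 'T91D']
  At Epsilon: gained ['I424C', 'G563D'] -> total ['F597I', 'G563D', 'I226A', 'I424C', 'P147H', 'T91D']
  At Theta: gained ['M381F'] -> total ['F597I', 'G563D', 'I226A', 'I424C', 'M381F', 'P147H', 'T91D']
Mutations(Theta) = ['F597I', 'G563D', 'I226A', 'I424C', 'M381F', 'P147H', 'T91D']
Accumulating mutations along path to Lambda:
  At Mu: gained [] -> total []
  At Gamma: gained ['I226A', 'F597I'] -> total ['F597I', 'I226A']
  At Lambda: gained ['W698S', 'V209S'] -> total ['F597I', 'I226A', 'V209S', 'W698S']
Mutations(Lambda) = ['F597I', 'I226A', 'V209S', 'W698S']
Intersection: ['F597I', 'G563D', 'I226A', 'I424C', 'M381F', 'P147H', 'T91D'] ∩ ['F597I', 'I226A', 'V209S', 'W698S'] = ['F597I', 'I226A']

Answer: F597I,I226A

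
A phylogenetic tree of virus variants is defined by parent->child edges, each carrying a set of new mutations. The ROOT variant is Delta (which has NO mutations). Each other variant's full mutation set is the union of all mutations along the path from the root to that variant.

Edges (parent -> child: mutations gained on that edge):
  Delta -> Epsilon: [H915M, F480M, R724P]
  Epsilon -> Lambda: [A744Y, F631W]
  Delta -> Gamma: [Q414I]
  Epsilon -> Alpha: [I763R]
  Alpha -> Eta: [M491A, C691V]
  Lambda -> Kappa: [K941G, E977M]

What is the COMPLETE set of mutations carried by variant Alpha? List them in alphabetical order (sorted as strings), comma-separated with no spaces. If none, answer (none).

At Delta: gained [] -> total []
At Epsilon: gained ['H915M', 'F480M', 'R724P'] -> total ['F480M', 'H915M', 'R724P']
At Alpha: gained ['I763R'] -> total ['F480M', 'H915M', 'I763R', 'R724P']

Answer: F480M,H915M,I763R,R724P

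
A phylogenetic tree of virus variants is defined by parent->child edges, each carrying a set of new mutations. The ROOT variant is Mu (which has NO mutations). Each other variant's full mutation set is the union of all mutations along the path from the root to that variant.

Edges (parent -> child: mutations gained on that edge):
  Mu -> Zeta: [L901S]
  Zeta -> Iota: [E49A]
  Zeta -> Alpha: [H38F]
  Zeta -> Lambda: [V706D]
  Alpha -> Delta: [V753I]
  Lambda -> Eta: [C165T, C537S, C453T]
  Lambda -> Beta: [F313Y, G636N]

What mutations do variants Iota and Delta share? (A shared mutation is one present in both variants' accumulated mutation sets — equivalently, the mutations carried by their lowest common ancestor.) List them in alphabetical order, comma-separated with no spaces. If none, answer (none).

Answer: L901S

Derivation:
Accumulating mutations along path to Iota:
  At Mu: gained [] -> total []
  At Zeta: gained ['L901S'] -> total ['L901S']
  At Iota: gained ['E49A'] -> total ['E49A', 'L901S']
Mutations(Iota) = ['E49A', 'L901S']
Accumulating mutations along path to Delta:
  At Mu: gained [] -> total []
  At Zeta: gained ['L901S'] -> total ['L901S']
  At Alpha: gained ['H38F'] -> total ['H38F', 'L901S']
  At Delta: gained ['V753I'] -> total ['H38F', 'L901S', 'V753I']
Mutations(Delta) = ['H38F', 'L901S', 'V753I']
Intersection: ['E49A', 'L901S'] ∩ ['H38F', 'L901S', 'V753I'] = ['L901S']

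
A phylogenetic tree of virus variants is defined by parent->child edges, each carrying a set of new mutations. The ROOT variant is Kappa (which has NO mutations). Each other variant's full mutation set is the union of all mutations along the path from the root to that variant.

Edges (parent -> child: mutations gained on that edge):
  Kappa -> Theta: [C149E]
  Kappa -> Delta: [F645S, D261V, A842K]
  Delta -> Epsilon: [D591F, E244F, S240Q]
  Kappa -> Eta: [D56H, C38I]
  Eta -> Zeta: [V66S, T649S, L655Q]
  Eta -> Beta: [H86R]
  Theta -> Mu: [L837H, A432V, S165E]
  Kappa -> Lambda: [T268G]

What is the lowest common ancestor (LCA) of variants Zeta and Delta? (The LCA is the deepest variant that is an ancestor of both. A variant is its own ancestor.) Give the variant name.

Path from root to Zeta: Kappa -> Eta -> Zeta
  ancestors of Zeta: {Kappa, Eta, Zeta}
Path from root to Delta: Kappa -> Delta
  ancestors of Delta: {Kappa, Delta}
Common ancestors: {Kappa}
Walk up from Delta: Delta (not in ancestors of Zeta), Kappa (in ancestors of Zeta)
Deepest common ancestor (LCA) = Kappa

Answer: Kappa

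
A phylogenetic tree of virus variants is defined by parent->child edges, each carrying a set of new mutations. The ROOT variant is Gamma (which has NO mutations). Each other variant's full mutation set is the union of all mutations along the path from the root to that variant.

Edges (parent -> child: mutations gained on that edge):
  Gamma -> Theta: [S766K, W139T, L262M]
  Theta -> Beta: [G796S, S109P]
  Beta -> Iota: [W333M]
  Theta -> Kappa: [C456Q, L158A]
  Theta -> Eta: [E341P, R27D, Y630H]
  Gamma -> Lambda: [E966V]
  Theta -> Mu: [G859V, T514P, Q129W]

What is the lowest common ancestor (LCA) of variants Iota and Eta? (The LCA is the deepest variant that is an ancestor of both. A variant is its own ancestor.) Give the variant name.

Path from root to Iota: Gamma -> Theta -> Beta -> Iota
  ancestors of Iota: {Gamma, Theta, Beta, Iota}
Path from root to Eta: Gamma -> Theta -> Eta
  ancestors of Eta: {Gamma, Theta, Eta}
Common ancestors: {Gamma, Theta}
Walk up from Eta: Eta (not in ancestors of Iota), Theta (in ancestors of Iota), Gamma (in ancestors of Iota)
Deepest common ancestor (LCA) = Theta

Answer: Theta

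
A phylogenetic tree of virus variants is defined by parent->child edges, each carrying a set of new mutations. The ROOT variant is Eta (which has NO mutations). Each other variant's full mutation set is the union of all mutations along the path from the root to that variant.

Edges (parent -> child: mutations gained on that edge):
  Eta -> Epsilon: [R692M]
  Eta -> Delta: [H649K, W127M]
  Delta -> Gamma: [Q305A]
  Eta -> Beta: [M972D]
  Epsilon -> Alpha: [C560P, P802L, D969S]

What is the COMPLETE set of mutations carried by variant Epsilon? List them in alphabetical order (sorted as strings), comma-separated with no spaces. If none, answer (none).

Answer: R692M

Derivation:
At Eta: gained [] -> total []
At Epsilon: gained ['R692M'] -> total ['R692M']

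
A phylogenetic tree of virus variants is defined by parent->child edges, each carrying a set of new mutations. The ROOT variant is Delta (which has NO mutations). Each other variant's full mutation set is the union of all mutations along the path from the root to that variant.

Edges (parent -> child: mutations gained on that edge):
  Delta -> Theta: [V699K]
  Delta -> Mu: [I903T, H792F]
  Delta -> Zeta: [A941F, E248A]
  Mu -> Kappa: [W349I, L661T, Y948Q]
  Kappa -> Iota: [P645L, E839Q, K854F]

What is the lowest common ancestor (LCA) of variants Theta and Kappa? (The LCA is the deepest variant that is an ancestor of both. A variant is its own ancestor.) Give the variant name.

Path from root to Theta: Delta -> Theta
  ancestors of Theta: {Delta, Theta}
Path from root to Kappa: Delta -> Mu -> Kappa
  ancestors of Kappa: {Delta, Mu, Kappa}
Common ancestors: {Delta}
Walk up from Kappa: Kappa (not in ancestors of Theta), Mu (not in ancestors of Theta), Delta (in ancestors of Theta)
Deepest common ancestor (LCA) = Delta

Answer: Delta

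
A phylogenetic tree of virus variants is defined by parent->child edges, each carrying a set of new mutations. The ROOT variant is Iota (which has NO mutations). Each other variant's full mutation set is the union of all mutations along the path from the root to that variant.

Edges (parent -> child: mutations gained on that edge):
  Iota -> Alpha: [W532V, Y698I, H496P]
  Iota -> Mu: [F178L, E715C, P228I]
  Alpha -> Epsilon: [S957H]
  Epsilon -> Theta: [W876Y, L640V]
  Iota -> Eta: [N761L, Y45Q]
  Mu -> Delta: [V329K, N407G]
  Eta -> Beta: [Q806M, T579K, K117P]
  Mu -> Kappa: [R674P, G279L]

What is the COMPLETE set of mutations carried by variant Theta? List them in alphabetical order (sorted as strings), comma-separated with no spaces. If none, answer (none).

At Iota: gained [] -> total []
At Alpha: gained ['W532V', 'Y698I', 'H496P'] -> total ['H496P', 'W532V', 'Y698I']
At Epsilon: gained ['S957H'] -> total ['H496P', 'S957H', 'W532V', 'Y698I']
At Theta: gained ['W876Y', 'L640V'] -> total ['H496P', 'L640V', 'S957H', 'W532V', 'W876Y', 'Y698I']

Answer: H496P,L640V,S957H,W532V,W876Y,Y698I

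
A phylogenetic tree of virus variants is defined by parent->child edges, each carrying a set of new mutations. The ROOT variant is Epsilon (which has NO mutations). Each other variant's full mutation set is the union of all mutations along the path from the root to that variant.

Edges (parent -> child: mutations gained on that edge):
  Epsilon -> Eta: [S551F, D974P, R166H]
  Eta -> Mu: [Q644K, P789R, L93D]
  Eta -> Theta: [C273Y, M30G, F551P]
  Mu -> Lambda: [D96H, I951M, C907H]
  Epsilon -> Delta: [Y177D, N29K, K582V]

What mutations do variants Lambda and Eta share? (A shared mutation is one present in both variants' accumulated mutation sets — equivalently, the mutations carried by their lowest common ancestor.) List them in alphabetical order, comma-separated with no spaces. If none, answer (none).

Accumulating mutations along path to Lambda:
  At Epsilon: gained [] -> total []
  At Eta: gained ['S551F', 'D974P', 'R166H'] -> total ['D974P', 'R166H', 'S551F']
  At Mu: gained ['Q644K', 'P789R', 'L93D'] -> total ['D974P', 'L93D', 'P789R', 'Q644K', 'R166H', 'S551F']
  At Lambda: gained ['D96H', 'I951M', 'C907H'] -> total ['C907H', 'D96H', 'D974P', 'I951M', 'L93D', 'P789R', 'Q644K', 'R166H', 'S551F']
Mutations(Lambda) = ['C907H', 'D96H', 'D974P', 'I951M', 'L93D', 'P789R', 'Q644K', 'R166H', 'S551F']
Accumulating mutations along path to Eta:
  At Epsilon: gained [] -> total []
  At Eta: gained ['S551F', 'D974P', 'R166H'] -> total ['D974P', 'R166H', 'S551F']
Mutations(Eta) = ['D974P', 'R166H', 'S551F']
Intersection: ['C907H', 'D96H', 'D974P', 'I951M', 'L93D', 'P789R', 'Q644K', 'R166H', 'S551F'] ∩ ['D974P', 'R166H', 'S551F'] = ['D974P', 'R166H', 'S551F']

Answer: D974P,R166H,S551F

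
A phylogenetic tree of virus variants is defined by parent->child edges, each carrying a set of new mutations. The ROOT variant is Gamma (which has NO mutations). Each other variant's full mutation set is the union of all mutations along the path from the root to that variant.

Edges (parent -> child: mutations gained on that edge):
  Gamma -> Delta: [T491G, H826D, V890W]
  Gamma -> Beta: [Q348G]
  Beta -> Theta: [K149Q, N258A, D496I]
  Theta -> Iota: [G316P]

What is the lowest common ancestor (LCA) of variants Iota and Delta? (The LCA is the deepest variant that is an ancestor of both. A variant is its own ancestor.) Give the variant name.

Answer: Gamma

Derivation:
Path from root to Iota: Gamma -> Beta -> Theta -> Iota
  ancestors of Iota: {Gamma, Beta, Theta, Iota}
Path from root to Delta: Gamma -> Delta
  ancestors of Delta: {Gamma, Delta}
Common ancestors: {Gamma}
Walk up from Delta: Delta (not in ancestors of Iota), Gamma (in ancestors of Iota)
Deepest common ancestor (LCA) = Gamma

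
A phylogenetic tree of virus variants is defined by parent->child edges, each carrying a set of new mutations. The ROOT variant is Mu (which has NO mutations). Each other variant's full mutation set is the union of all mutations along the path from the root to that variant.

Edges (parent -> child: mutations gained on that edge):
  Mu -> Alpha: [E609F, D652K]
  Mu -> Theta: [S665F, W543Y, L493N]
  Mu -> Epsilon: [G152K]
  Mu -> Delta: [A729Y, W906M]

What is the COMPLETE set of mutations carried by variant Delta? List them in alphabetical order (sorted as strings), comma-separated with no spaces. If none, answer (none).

Answer: A729Y,W906M

Derivation:
At Mu: gained [] -> total []
At Delta: gained ['A729Y', 'W906M'] -> total ['A729Y', 'W906M']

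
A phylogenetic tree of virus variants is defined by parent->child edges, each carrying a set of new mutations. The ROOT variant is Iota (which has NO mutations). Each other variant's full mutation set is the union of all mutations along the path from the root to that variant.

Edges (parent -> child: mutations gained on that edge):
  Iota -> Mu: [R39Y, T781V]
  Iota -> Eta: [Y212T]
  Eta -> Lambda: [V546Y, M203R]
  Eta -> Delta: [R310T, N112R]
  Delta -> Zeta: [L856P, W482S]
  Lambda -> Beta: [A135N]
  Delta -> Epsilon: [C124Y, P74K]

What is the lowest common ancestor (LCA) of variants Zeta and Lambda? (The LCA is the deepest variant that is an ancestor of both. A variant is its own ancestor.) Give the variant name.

Path from root to Zeta: Iota -> Eta -> Delta -> Zeta
  ancestors of Zeta: {Iota, Eta, Delta, Zeta}
Path from root to Lambda: Iota -> Eta -> Lambda
  ancestors of Lambda: {Iota, Eta, Lambda}
Common ancestors: {Iota, Eta}
Walk up from Lambda: Lambda (not in ancestors of Zeta), Eta (in ancestors of Zeta), Iota (in ancestors of Zeta)
Deepest common ancestor (LCA) = Eta

Answer: Eta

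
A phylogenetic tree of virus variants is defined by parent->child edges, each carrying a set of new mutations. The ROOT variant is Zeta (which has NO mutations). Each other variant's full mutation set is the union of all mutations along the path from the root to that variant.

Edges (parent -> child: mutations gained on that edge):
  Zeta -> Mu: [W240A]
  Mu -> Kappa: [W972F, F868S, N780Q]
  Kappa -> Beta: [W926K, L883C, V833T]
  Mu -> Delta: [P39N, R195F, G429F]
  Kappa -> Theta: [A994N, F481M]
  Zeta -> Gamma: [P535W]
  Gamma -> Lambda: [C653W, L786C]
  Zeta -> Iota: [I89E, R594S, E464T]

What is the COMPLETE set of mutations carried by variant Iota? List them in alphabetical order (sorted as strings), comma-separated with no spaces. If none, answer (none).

Answer: E464T,I89E,R594S

Derivation:
At Zeta: gained [] -> total []
At Iota: gained ['I89E', 'R594S', 'E464T'] -> total ['E464T', 'I89E', 'R594S']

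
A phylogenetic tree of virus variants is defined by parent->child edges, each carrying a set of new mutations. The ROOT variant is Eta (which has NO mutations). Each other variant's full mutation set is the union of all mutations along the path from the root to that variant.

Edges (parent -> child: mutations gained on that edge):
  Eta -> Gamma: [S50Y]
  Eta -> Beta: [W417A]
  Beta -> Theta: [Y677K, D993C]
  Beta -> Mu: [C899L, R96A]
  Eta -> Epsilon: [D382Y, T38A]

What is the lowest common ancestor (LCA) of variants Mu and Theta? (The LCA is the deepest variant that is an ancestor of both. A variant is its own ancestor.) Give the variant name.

Answer: Beta

Derivation:
Path from root to Mu: Eta -> Beta -> Mu
  ancestors of Mu: {Eta, Beta, Mu}
Path from root to Theta: Eta -> Beta -> Theta
  ancestors of Theta: {Eta, Beta, Theta}
Common ancestors: {Eta, Beta}
Walk up from Theta: Theta (not in ancestors of Mu), Beta (in ancestors of Mu), Eta (in ancestors of Mu)
Deepest common ancestor (LCA) = Beta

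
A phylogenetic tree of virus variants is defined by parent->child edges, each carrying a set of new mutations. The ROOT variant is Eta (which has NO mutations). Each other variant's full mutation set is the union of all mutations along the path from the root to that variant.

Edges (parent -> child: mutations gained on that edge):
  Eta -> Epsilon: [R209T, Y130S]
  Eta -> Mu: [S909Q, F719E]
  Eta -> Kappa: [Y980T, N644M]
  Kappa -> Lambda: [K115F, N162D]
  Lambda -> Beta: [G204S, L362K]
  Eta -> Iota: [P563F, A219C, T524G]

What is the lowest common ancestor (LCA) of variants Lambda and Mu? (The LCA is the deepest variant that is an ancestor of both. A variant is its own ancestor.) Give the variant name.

Path from root to Lambda: Eta -> Kappa -> Lambda
  ancestors of Lambda: {Eta, Kappa, Lambda}
Path from root to Mu: Eta -> Mu
  ancestors of Mu: {Eta, Mu}
Common ancestors: {Eta}
Walk up from Mu: Mu (not in ancestors of Lambda), Eta (in ancestors of Lambda)
Deepest common ancestor (LCA) = Eta

Answer: Eta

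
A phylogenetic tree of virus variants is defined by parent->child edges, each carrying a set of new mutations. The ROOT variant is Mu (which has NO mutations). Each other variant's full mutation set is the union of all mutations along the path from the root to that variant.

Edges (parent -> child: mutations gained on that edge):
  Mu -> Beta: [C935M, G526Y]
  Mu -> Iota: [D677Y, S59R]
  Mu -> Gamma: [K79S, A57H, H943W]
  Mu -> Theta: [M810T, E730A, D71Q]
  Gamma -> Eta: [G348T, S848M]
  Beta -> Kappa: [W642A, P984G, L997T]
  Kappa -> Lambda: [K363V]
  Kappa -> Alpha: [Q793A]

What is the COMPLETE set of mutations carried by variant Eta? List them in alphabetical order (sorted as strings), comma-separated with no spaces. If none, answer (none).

At Mu: gained [] -> total []
At Gamma: gained ['K79S', 'A57H', 'H943W'] -> total ['A57H', 'H943W', 'K79S']
At Eta: gained ['G348T', 'S848M'] -> total ['A57H', 'G348T', 'H943W', 'K79S', 'S848M']

Answer: A57H,G348T,H943W,K79S,S848M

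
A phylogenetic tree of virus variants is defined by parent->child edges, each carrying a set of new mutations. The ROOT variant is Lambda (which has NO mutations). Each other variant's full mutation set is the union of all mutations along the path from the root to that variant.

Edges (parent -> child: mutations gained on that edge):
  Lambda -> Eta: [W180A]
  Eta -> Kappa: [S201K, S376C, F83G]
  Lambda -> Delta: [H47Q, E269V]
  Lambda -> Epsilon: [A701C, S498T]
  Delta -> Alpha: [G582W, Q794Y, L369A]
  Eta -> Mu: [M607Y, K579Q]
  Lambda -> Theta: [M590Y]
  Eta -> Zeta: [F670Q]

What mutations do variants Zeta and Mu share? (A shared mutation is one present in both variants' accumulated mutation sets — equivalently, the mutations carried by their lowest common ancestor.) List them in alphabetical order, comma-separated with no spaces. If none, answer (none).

Answer: W180A

Derivation:
Accumulating mutations along path to Zeta:
  At Lambda: gained [] -> total []
  At Eta: gained ['W180A'] -> total ['W180A']
  At Zeta: gained ['F670Q'] -> total ['F670Q', 'W180A']
Mutations(Zeta) = ['F670Q', 'W180A']
Accumulating mutations along path to Mu:
  At Lambda: gained [] -> total []
  At Eta: gained ['W180A'] -> total ['W180A']
  At Mu: gained ['M607Y', 'K579Q'] -> total ['K579Q', 'M607Y', 'W180A']
Mutations(Mu) = ['K579Q', 'M607Y', 'W180A']
Intersection: ['F670Q', 'W180A'] ∩ ['K579Q', 'M607Y', 'W180A'] = ['W180A']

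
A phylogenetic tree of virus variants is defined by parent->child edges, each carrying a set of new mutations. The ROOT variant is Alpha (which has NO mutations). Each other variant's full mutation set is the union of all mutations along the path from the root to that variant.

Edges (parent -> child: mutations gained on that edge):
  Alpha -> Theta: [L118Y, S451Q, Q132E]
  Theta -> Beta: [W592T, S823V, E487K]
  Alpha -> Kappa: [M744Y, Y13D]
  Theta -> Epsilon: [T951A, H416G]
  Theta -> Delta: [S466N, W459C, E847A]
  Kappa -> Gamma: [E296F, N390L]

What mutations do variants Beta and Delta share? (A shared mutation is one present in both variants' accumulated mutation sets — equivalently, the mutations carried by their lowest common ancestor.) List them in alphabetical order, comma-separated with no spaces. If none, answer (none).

Answer: L118Y,Q132E,S451Q

Derivation:
Accumulating mutations along path to Beta:
  At Alpha: gained [] -> total []
  At Theta: gained ['L118Y', 'S451Q', 'Q132E'] -> total ['L118Y', 'Q132E', 'S451Q']
  At Beta: gained ['W592T', 'S823V', 'E487K'] -> total ['E487K', 'L118Y', 'Q132E', 'S451Q', 'S823V', 'W592T']
Mutations(Beta) = ['E487K', 'L118Y', 'Q132E', 'S451Q', 'S823V', 'W592T']
Accumulating mutations along path to Delta:
  At Alpha: gained [] -> total []
  At Theta: gained ['L118Y', 'S451Q', 'Q132E'] -> total ['L118Y', 'Q132E', 'S451Q']
  At Delta: gained ['S466N', 'W459C', 'E847A'] -> total ['E847A', 'L118Y', 'Q132E', 'S451Q', 'S466N', 'W459C']
Mutations(Delta) = ['E847A', 'L118Y', 'Q132E', 'S451Q', 'S466N', 'W459C']
Intersection: ['E487K', 'L118Y', 'Q132E', 'S451Q', 'S823V', 'W592T'] ∩ ['E847A', 'L118Y', 'Q132E', 'S451Q', 'S466N', 'W459C'] = ['L118Y', 'Q132E', 'S451Q']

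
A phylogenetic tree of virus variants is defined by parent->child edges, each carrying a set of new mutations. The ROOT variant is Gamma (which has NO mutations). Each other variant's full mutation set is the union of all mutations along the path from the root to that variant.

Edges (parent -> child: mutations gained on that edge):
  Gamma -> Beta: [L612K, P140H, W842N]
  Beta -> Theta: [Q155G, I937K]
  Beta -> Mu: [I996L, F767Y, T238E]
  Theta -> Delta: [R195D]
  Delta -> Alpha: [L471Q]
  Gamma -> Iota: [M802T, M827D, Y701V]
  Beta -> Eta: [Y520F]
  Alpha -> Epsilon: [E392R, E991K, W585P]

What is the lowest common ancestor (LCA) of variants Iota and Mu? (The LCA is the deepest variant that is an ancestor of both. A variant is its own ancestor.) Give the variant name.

Path from root to Iota: Gamma -> Iota
  ancestors of Iota: {Gamma, Iota}
Path from root to Mu: Gamma -> Beta -> Mu
  ancestors of Mu: {Gamma, Beta, Mu}
Common ancestors: {Gamma}
Walk up from Mu: Mu (not in ancestors of Iota), Beta (not in ancestors of Iota), Gamma (in ancestors of Iota)
Deepest common ancestor (LCA) = Gamma

Answer: Gamma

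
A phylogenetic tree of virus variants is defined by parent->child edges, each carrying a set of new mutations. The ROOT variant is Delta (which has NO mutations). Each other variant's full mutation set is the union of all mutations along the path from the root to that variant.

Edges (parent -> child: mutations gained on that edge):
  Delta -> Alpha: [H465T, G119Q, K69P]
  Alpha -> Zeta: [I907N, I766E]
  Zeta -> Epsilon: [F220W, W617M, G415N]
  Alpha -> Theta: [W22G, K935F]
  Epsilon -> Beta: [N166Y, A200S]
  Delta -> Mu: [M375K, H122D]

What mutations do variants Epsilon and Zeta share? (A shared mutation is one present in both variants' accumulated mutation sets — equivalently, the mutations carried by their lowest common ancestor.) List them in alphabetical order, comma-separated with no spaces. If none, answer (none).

Accumulating mutations along path to Epsilon:
  At Delta: gained [] -> total []
  At Alpha: gained ['H465T', 'G119Q', 'K69P'] -> total ['G119Q', 'H465T', 'K69P']
  At Zeta: gained ['I907N', 'I766E'] -> total ['G119Q', 'H465T', 'I766E', 'I907N', 'K69P']
  At Epsilon: gained ['F220W', 'W617M', 'G415N'] -> total ['F220W', 'G119Q', 'G415N', 'H465T', 'I766E', 'I907N', 'K69P', 'W617M']
Mutations(Epsilon) = ['F220W', 'G119Q', 'G415N', 'H465T', 'I766E', 'I907N', 'K69P', 'W617M']
Accumulating mutations along path to Zeta:
  At Delta: gained [] -> total []
  At Alpha: gained ['H465T', 'G119Q', 'K69P'] -> total ['G119Q', 'H465T', 'K69P']
  At Zeta: gained ['I907N', 'I766E'] -> total ['G119Q', 'H465T', 'I766E', 'I907N', 'K69P']
Mutations(Zeta) = ['G119Q', 'H465T', 'I766E', 'I907N', 'K69P']
Intersection: ['F220W', 'G119Q', 'G415N', 'H465T', 'I766E', 'I907N', 'K69P', 'W617M'] ∩ ['G119Q', 'H465T', 'I766E', 'I907N', 'K69P'] = ['G119Q', 'H465T', 'I766E', 'I907N', 'K69P']

Answer: G119Q,H465T,I766E,I907N,K69P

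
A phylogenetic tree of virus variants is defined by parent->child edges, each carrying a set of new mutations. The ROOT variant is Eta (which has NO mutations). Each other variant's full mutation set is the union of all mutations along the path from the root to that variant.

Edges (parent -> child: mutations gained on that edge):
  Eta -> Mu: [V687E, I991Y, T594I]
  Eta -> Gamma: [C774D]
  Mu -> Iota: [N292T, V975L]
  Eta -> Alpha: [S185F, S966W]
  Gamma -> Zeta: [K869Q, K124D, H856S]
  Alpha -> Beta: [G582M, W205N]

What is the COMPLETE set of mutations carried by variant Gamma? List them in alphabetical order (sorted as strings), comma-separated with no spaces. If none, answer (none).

Answer: C774D

Derivation:
At Eta: gained [] -> total []
At Gamma: gained ['C774D'] -> total ['C774D']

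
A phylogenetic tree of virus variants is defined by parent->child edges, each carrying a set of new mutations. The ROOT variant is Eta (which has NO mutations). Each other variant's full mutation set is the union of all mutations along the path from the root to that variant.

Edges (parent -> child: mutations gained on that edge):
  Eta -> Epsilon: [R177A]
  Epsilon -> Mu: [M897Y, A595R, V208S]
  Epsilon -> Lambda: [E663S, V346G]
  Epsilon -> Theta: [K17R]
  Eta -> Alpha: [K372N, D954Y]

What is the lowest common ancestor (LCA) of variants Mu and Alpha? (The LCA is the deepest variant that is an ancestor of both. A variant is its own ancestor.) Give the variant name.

Answer: Eta

Derivation:
Path from root to Mu: Eta -> Epsilon -> Mu
  ancestors of Mu: {Eta, Epsilon, Mu}
Path from root to Alpha: Eta -> Alpha
  ancestors of Alpha: {Eta, Alpha}
Common ancestors: {Eta}
Walk up from Alpha: Alpha (not in ancestors of Mu), Eta (in ancestors of Mu)
Deepest common ancestor (LCA) = Eta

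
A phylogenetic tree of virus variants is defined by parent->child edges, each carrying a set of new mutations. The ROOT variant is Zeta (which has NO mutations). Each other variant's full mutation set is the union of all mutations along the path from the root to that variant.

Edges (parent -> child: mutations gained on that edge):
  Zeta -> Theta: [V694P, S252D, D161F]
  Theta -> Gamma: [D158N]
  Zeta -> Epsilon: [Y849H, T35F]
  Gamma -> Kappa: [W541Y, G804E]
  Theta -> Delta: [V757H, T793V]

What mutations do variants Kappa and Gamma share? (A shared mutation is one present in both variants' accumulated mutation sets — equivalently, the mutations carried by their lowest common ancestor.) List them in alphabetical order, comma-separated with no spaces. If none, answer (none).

Accumulating mutations along path to Kappa:
  At Zeta: gained [] -> total []
  At Theta: gained ['V694P', 'S252D', 'D161F'] -> total ['D161F', 'S252D', 'V694P']
  At Gamma: gained ['D158N'] -> total ['D158N', 'D161F', 'S252D', 'V694P']
  At Kappa: gained ['W541Y', 'G804E'] -> total ['D158N', 'D161F', 'G804E', 'S252D', 'V694P', 'W541Y']
Mutations(Kappa) = ['D158N', 'D161F', 'G804E', 'S252D', 'V694P', 'W541Y']
Accumulating mutations along path to Gamma:
  At Zeta: gained [] -> total []
  At Theta: gained ['V694P', 'S252D', 'D161F'] -> total ['D161F', 'S252D', 'V694P']
  At Gamma: gained ['D158N'] -> total ['D158N', 'D161F', 'S252D', 'V694P']
Mutations(Gamma) = ['D158N', 'D161F', 'S252D', 'V694P']
Intersection: ['D158N', 'D161F', 'G804E', 'S252D', 'V694P', 'W541Y'] ∩ ['D158N', 'D161F', 'S252D', 'V694P'] = ['D158N', 'D161F', 'S252D', 'V694P']

Answer: D158N,D161F,S252D,V694P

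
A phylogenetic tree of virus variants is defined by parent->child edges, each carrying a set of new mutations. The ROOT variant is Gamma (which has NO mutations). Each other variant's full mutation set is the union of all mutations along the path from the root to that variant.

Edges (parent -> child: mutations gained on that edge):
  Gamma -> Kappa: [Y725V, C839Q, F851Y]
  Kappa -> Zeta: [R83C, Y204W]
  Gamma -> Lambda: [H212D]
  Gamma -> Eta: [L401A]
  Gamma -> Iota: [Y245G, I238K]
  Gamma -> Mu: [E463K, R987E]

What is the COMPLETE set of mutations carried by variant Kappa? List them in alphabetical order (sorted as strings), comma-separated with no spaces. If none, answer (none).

At Gamma: gained [] -> total []
At Kappa: gained ['Y725V', 'C839Q', 'F851Y'] -> total ['C839Q', 'F851Y', 'Y725V']

Answer: C839Q,F851Y,Y725V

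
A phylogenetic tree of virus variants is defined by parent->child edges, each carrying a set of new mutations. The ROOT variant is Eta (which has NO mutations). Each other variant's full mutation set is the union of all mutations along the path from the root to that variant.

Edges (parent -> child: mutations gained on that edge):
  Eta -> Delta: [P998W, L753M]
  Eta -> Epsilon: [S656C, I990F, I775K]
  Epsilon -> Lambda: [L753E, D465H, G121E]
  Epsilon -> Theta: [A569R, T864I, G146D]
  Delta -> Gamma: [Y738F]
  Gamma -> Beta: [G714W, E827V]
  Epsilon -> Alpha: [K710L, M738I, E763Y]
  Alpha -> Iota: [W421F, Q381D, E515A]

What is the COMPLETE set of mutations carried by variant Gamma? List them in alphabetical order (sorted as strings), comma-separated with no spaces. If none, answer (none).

At Eta: gained [] -> total []
At Delta: gained ['P998W', 'L753M'] -> total ['L753M', 'P998W']
At Gamma: gained ['Y738F'] -> total ['L753M', 'P998W', 'Y738F']

Answer: L753M,P998W,Y738F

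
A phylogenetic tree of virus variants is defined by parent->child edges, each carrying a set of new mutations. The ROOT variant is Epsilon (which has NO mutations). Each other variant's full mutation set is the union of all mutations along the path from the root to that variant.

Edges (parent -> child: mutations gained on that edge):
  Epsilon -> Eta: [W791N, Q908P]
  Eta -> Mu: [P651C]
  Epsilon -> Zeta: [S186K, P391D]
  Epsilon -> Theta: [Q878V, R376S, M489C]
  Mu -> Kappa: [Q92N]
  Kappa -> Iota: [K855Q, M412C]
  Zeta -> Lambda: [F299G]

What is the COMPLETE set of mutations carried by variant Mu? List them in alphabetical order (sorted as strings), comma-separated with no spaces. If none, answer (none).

At Epsilon: gained [] -> total []
At Eta: gained ['W791N', 'Q908P'] -> total ['Q908P', 'W791N']
At Mu: gained ['P651C'] -> total ['P651C', 'Q908P', 'W791N']

Answer: P651C,Q908P,W791N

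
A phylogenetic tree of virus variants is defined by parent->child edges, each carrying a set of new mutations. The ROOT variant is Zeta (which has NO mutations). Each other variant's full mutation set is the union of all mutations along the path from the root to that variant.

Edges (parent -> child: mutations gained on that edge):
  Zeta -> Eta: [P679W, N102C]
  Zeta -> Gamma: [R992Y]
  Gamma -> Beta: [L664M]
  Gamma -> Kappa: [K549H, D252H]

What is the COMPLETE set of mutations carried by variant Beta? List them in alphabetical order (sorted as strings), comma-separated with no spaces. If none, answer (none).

Answer: L664M,R992Y

Derivation:
At Zeta: gained [] -> total []
At Gamma: gained ['R992Y'] -> total ['R992Y']
At Beta: gained ['L664M'] -> total ['L664M', 'R992Y']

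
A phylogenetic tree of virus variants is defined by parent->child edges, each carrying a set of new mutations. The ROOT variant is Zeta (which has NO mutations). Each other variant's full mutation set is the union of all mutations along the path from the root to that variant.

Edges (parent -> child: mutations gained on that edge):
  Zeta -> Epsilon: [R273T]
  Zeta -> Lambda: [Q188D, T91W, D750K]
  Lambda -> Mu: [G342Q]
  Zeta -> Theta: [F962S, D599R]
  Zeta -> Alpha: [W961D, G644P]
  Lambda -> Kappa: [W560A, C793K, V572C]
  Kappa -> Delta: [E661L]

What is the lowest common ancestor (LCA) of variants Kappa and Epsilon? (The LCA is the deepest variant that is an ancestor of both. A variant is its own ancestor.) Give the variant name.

Answer: Zeta

Derivation:
Path from root to Kappa: Zeta -> Lambda -> Kappa
  ancestors of Kappa: {Zeta, Lambda, Kappa}
Path from root to Epsilon: Zeta -> Epsilon
  ancestors of Epsilon: {Zeta, Epsilon}
Common ancestors: {Zeta}
Walk up from Epsilon: Epsilon (not in ancestors of Kappa), Zeta (in ancestors of Kappa)
Deepest common ancestor (LCA) = Zeta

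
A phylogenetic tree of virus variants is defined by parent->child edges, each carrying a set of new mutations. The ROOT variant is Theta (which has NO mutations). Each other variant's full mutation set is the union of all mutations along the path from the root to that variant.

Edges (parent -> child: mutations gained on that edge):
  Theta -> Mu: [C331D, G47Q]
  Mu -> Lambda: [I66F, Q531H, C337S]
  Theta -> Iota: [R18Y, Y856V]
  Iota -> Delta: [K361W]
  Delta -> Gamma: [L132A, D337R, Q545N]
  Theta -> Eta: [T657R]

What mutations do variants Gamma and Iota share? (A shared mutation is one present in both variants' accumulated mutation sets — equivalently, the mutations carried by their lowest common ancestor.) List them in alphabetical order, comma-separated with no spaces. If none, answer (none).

Answer: R18Y,Y856V

Derivation:
Accumulating mutations along path to Gamma:
  At Theta: gained [] -> total []
  At Iota: gained ['R18Y', 'Y856V'] -> total ['R18Y', 'Y856V']
  At Delta: gained ['K361W'] -> total ['K361W', 'R18Y', 'Y856V']
  At Gamma: gained ['L132A', 'D337R', 'Q545N'] -> total ['D337R', 'K361W', 'L132A', 'Q545N', 'R18Y', 'Y856V']
Mutations(Gamma) = ['D337R', 'K361W', 'L132A', 'Q545N', 'R18Y', 'Y856V']
Accumulating mutations along path to Iota:
  At Theta: gained [] -> total []
  At Iota: gained ['R18Y', 'Y856V'] -> total ['R18Y', 'Y856V']
Mutations(Iota) = ['R18Y', 'Y856V']
Intersection: ['D337R', 'K361W', 'L132A', 'Q545N', 'R18Y', 'Y856V'] ∩ ['R18Y', 'Y856V'] = ['R18Y', 'Y856V']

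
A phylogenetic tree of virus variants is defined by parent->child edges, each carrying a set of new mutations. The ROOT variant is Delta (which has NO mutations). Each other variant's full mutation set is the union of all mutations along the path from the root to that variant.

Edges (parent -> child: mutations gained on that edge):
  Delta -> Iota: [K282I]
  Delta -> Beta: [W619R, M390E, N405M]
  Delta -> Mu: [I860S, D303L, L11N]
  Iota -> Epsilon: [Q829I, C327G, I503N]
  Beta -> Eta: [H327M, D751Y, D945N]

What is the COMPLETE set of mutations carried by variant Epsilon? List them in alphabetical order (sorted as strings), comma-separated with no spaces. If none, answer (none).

Answer: C327G,I503N,K282I,Q829I

Derivation:
At Delta: gained [] -> total []
At Iota: gained ['K282I'] -> total ['K282I']
At Epsilon: gained ['Q829I', 'C327G', 'I503N'] -> total ['C327G', 'I503N', 'K282I', 'Q829I']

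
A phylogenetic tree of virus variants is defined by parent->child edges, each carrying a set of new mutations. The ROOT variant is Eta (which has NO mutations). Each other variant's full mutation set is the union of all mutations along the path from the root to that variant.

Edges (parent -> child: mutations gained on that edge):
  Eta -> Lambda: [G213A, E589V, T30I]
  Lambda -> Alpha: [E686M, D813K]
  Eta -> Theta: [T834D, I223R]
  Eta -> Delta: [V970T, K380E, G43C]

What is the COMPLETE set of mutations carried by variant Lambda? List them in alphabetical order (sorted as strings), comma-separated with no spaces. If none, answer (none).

Answer: E589V,G213A,T30I

Derivation:
At Eta: gained [] -> total []
At Lambda: gained ['G213A', 'E589V', 'T30I'] -> total ['E589V', 'G213A', 'T30I']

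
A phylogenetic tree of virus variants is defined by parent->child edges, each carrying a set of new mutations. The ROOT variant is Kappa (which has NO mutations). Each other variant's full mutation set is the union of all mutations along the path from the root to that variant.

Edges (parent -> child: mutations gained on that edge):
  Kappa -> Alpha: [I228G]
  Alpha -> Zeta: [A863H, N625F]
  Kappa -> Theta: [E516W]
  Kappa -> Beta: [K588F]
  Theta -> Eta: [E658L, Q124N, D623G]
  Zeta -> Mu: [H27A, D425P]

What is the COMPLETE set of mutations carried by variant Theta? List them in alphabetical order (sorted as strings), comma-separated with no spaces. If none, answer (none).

Answer: E516W

Derivation:
At Kappa: gained [] -> total []
At Theta: gained ['E516W'] -> total ['E516W']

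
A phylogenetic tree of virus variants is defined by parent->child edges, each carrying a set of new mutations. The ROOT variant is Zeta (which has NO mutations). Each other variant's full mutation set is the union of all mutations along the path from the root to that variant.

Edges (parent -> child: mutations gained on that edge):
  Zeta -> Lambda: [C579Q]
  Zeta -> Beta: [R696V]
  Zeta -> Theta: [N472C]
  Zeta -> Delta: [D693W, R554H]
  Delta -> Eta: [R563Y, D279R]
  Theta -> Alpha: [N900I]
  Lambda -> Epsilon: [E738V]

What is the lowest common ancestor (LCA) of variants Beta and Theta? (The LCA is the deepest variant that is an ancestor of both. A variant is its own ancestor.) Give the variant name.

Path from root to Beta: Zeta -> Beta
  ancestors of Beta: {Zeta, Beta}
Path from root to Theta: Zeta -> Theta
  ancestors of Theta: {Zeta, Theta}
Common ancestors: {Zeta}
Walk up from Theta: Theta (not in ancestors of Beta), Zeta (in ancestors of Beta)
Deepest common ancestor (LCA) = Zeta

Answer: Zeta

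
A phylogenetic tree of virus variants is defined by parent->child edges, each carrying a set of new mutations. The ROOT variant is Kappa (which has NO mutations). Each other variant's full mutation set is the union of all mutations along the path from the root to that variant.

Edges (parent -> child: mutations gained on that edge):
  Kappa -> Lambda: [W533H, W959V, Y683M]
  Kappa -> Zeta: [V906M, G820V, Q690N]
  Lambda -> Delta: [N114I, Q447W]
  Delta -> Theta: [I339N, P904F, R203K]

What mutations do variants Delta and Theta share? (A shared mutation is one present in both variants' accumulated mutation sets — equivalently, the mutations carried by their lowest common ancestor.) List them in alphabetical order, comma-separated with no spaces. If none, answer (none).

Answer: N114I,Q447W,W533H,W959V,Y683M

Derivation:
Accumulating mutations along path to Delta:
  At Kappa: gained [] -> total []
  At Lambda: gained ['W533H', 'W959V', 'Y683M'] -> total ['W533H', 'W959V', 'Y683M']
  At Delta: gained ['N114I', 'Q447W'] -> total ['N114I', 'Q447W', 'W533H', 'W959V', 'Y683M']
Mutations(Delta) = ['N114I', 'Q447W', 'W533H', 'W959V', 'Y683M']
Accumulating mutations along path to Theta:
  At Kappa: gained [] -> total []
  At Lambda: gained ['W533H', 'W959V', 'Y683M'] -> total ['W533H', 'W959V', 'Y683M']
  At Delta: gained ['N114I', 'Q447W'] -> total ['N114I', 'Q447W', 'W533H', 'W959V', 'Y683M']
  At Theta: gained ['I339N', 'P904F', 'R203K'] -> total ['I339N', 'N114I', 'P904F', 'Q447W', 'R203K', 'W533H', 'W959V', 'Y683M']
Mutations(Theta) = ['I339N', 'N114I', 'P904F', 'Q447W', 'R203K', 'W533H', 'W959V', 'Y683M']
Intersection: ['N114I', 'Q447W', 'W533H', 'W959V', 'Y683M'] ∩ ['I339N', 'N114I', 'P904F', 'Q447W', 'R203K', 'W533H', 'W959V', 'Y683M'] = ['N114I', 'Q447W', 'W533H', 'W959V', 'Y683M']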